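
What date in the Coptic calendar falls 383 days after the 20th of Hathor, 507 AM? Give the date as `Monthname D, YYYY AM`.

Koiak 7, 508 AM

Counting 383 days forward from JDN 2009925 reaches JDN 2010308, which is Koiak 7, 508 AM.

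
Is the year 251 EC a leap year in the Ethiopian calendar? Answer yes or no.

yes

251 mod 4 = 3; in the Ethiopian calendar a year is leap when year mod 4 = 3, so it is a leap year.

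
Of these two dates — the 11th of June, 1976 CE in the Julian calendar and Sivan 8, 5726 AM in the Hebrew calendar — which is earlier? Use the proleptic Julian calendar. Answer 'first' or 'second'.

second

Converting both to JDN: 2442954 vs 2439273; the smaller is the second.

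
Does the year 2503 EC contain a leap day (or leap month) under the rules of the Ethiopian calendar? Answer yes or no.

yes

2503 mod 4 = 3; in the Ethiopian calendar a year is leap when year mod 4 = 3, so it is a leap year.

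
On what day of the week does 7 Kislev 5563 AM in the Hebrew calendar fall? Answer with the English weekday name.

Thursday

In the Gregorian calendar this is 2 December 1802 (JDN 2379562).
2379562 ≡ 3 (mod 7); counting from Monday = 0 gives Thursday.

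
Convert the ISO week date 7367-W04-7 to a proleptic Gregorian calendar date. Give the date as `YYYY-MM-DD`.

7367-01-25

ISO week 1 of 7367 is the week containing the first Thursday of 7367.
Week 4, day 7 (Sunday) lands on 7367-01-25.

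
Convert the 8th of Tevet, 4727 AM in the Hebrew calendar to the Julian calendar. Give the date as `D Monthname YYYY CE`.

Both dates share Julian Day Number 2074246; in the Julian calendar that is 23 December 966 CE.

23 December 966 CE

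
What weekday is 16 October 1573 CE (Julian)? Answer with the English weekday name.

Friday

Equivalently 26 October 1573 Gregorian, JDN 2295885.
2295885 ≡ 4 (mod 7); counting from Monday = 0 gives Friday.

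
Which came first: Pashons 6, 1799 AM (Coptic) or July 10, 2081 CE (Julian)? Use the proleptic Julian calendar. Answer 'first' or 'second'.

second

First date → JDN 2481994; second date → JDN 2481334.
JDN 2481334 < JDN 2481994, so the second date is earlier.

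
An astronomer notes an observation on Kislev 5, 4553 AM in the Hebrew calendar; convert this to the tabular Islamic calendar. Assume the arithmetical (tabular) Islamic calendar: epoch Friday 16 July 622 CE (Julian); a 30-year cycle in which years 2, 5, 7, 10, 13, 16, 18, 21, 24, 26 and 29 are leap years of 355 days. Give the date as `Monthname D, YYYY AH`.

Sha'ban 5, 176 AH

Julian Day Number of the source date = 2010665.
Converting JDN 2010665 to the tabular Islamic calendar gives 5 Sha'ban 176 AH.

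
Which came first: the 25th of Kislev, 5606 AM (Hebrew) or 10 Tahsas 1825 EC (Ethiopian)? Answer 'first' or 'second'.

The two dates have Julian Day Numbers 2395290 and 2390536 respectively.
Since 2390536 < 2395290, the second date comes first.

second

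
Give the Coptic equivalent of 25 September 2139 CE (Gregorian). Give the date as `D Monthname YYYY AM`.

Julian Day Number of the source date = 2502581.
Converting JDN 2502581 to the Coptic calendar gives 13 Thout 1856 AM.

13 Thout 1856 AM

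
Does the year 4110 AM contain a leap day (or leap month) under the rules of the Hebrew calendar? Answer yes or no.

yes

Hebrew year 4110 is year 6 of its 19-year Metonic cycle; leap years are at positions 3, 6, 8, 11, 14, 17, 19, so it is a leap year (13 months).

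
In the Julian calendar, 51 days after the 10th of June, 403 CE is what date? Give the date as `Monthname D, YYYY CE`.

Counting 51 days forward from JDN 1868414 reaches JDN 1868465, which is July 31, 403 CE.

July 31, 403 CE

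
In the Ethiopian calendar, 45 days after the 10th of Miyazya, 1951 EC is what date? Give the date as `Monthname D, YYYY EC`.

Ginbot 25, 1951 EC

JDN of the 10th of Miyazya, 1951 EC = 2436677.
2436677 + 45 = 2436722.
JDN 2436722 in the Ethiopian calendar is Ginbot 25, 1951 EC.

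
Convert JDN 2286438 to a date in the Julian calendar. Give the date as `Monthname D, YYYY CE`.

JDN 2286438 is 15 December 1547 in the proleptic Gregorian calendar.
In the Julian calendar that day is December 5, 1547 CE.

December 5, 1547 CE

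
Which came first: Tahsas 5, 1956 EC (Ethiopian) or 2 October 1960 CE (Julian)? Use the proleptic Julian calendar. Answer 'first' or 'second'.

The two dates have Julian Day Numbers 2438379 and 2437223 respectively.
Since 2437223 < 2438379, the second date comes first.

second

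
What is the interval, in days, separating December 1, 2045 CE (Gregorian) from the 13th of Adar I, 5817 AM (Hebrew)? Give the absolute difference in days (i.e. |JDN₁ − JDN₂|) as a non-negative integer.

4096

First date → JDN 2468316; second date → JDN 2472412.
The interval is |2468316 − 2472412| = 4096 days.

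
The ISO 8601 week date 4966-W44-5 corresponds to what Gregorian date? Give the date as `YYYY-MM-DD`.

4966-10-31

ISO week 1 of 4966 is the week containing the first Thursday of 4966.
Week 44, day 5 (Friday) lands on 4966-10-31.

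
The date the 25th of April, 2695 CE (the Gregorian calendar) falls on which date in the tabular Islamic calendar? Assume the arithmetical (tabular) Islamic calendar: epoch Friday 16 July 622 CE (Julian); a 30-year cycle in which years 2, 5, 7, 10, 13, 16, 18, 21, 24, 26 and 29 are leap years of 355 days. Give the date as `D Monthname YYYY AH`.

19 Jumada al-Awwal 2137 AH

Both dates share Julian Day Number 2705503; in the tabular Islamic calendar that is 19 Jumada al-Awwal 2137 AH.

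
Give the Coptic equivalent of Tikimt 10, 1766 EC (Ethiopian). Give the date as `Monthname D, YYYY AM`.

Both dates share Julian Day Number 2368926; in the Coptic calendar that is 10 Paopi 1490 AM.

Paopi 10, 1490 AM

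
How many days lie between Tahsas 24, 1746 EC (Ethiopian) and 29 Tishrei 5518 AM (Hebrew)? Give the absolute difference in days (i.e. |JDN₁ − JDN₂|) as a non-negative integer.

First date → JDN 2361695; second date → JDN 2363077.
The interval is |2361695 − 2363077| = 1382 days.

1382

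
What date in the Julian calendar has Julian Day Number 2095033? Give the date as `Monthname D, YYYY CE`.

JDN 2095033 is 27 November 1023 in the proleptic Gregorian calendar.
In the Julian calendar that day is November 21, 1023 CE.

November 21, 1023 CE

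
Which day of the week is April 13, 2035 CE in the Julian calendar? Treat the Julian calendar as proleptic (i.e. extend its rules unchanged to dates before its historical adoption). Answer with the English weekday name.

Thursday

Equivalently 26 April 2035 Gregorian, JDN 2464444.
2464444 ≡ 3 (mod 7); counting from Monday = 0 gives Thursday.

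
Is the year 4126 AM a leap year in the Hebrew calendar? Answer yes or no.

Hebrew year 4126 is year 3 of its 19-year Metonic cycle; leap years are at positions 3, 6, 8, 11, 14, 17, 19, so it is a leap year (13 months).

yes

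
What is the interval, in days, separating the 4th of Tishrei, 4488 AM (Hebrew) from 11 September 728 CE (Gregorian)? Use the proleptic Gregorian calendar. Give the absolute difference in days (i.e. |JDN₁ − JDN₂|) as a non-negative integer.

First date → JDN 1986860; second date → JDN 1987210.
The interval is |1986860 − 1987210| = 350 days.

350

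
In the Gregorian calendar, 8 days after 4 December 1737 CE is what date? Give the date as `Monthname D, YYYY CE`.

December 12, 1737 CE

Counting 8 days forward from JDN 2355824 reaches JDN 2355832, which is December 12, 1737 CE.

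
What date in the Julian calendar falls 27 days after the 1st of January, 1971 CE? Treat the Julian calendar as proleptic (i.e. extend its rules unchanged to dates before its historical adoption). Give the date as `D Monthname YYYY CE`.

28 January 1971 CE

JDN of the 1st of January, 1971 CE = 2440966.
2440966 + 27 = 2440993.
JDN 2440993 in the Julian calendar is 28 January 1971 CE.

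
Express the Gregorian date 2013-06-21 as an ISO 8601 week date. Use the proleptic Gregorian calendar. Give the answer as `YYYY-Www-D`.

The weekday is Friday (ISO weekday 5).
That Friday belongs to ISO week 25 of ISO year 2013.

2013-W25-5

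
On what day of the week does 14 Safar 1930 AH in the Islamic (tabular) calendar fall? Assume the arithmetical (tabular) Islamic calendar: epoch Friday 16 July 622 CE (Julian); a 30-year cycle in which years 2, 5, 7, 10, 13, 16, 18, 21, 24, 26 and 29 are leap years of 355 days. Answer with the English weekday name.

This is JDN 2632056 (22 March 2494 Gregorian).
JDN 2632056 mod 7 = 0, and JDN 0 was a Monday, so this is a Monday.

Monday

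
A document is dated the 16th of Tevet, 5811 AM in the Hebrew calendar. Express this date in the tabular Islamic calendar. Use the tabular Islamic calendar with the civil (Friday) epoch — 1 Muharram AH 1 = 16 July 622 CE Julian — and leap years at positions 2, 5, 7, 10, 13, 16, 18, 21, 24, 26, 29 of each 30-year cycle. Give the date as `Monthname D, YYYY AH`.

Both dates share Julian Day Number 2470172; in the tabular Islamic calendar that is 16 Rabi' al-Thani 1473 AH.

Rabi' al-Thani 16, 1473 AH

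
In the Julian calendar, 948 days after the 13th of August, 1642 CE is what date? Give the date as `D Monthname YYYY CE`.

The starting date is JDN 2321023; 2321023 + 948 = 2321971.
JDN 2321971 corresponds to 18 March 1645 CE.

18 March 1645 CE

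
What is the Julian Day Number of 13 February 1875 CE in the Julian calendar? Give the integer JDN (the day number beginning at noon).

In the Gregorian calendar the same day is 25 February 1875.
JDN 2299161 is 15 October 1582 CE (Gregorian); the target day is +106784 days from there, so JDN = 2405945.

2405945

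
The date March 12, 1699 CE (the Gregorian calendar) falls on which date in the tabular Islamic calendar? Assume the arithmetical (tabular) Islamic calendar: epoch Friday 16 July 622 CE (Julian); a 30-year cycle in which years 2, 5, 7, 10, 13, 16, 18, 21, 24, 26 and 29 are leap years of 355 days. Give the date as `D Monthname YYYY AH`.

Julian Day Number of the source date = 2341678.
Converting JDN 2341678 to the tabular Islamic calendar gives 10 Ramadan 1110 AH.

10 Ramadan 1110 AH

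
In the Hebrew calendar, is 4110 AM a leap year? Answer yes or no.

Hebrew year 4110 is year 6 of its 19-year Metonic cycle; leap years are at positions 3, 6, 8, 11, 14, 17, 19, so it is a leap year (13 months).

yes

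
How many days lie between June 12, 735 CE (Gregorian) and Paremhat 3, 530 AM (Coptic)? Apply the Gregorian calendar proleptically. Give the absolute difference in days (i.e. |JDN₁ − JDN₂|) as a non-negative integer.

First date → JDN 1989675; second date → JDN 2018429.
The interval is |1989675 − 2018429| = 28754 days.

28754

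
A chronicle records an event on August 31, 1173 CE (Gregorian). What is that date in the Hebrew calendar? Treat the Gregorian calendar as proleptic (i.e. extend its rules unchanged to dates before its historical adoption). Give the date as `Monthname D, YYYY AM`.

Elul 13, 4933 AM

Julian Day Number of the source date = 2149732.
Converting JDN 2149732 to the Hebrew calendar gives 13 Elul 4933 AM.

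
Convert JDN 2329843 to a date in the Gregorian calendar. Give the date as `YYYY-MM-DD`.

1666-10-16

JDN 2451545 is 1 Jan 2000; 2329843 is −121702 days from there.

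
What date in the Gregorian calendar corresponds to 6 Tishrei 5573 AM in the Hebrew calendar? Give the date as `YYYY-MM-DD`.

Both dates share Julian Day Number 2383134; in the Gregorian calendar that is 12 September 1812 CE.

1812-09-12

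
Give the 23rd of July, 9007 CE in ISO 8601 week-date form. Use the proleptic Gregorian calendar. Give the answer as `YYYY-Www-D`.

The weekday is Thursday (ISO weekday 4).
That Thursday belongs to ISO week 30 of ISO year 9007.

9007-W30-4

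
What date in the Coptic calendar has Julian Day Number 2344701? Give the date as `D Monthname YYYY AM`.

The Gregorian equivalent of JDN 2344701 is 22 June 1707.
In the Coptic calendar that day is 17 Paoni 1423 AM.

17 Paoni 1423 AM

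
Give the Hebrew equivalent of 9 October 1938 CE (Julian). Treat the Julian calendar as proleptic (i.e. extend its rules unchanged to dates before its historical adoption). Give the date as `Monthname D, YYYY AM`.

Tishrei 27, 5699 AM

Both dates share Julian Day Number 2429194; in the Hebrew calendar that is 27 Tishrei 5699 AM.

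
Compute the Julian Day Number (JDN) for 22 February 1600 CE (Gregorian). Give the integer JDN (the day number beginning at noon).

2305500

JDN 2400001 is 17 November 1858 CE (Gregorian), MJD 0; the target day is −94501 days from there, so JDN = 2305500.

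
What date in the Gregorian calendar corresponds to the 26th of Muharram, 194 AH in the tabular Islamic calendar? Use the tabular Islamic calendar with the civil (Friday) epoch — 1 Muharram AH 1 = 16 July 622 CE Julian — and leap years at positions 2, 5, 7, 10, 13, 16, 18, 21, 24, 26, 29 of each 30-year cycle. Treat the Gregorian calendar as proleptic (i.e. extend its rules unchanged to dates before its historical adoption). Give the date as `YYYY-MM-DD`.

0809-11-13

Julian Day Number of the source date = 2016858.
Converting JDN 2016858 to the Gregorian calendar gives 13 November 809 CE.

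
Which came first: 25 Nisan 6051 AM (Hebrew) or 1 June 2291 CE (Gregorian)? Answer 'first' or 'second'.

first

First date → JDN 2557944; second date → JDN 2557982.
JDN 2557944 < JDN 2557982, so the first date is earlier.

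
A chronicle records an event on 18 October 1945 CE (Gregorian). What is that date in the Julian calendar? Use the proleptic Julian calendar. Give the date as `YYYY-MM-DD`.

The Julian–Gregorian offset here is 13 days (Julian trailing).
18 October 1945 Gregorian − 13 days → 5 October 1945 Julian.

1945-10-05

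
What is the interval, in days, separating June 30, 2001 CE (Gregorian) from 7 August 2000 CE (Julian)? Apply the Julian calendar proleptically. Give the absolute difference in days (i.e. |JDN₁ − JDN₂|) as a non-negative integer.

JDN of the first date = 2452091.
JDN of the second date = 2451777.
|2451777 − 2452091| = 314.

314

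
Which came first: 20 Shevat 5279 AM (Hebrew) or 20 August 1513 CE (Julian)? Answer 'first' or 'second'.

second

The two dates have Julian Day Numbers 2275894 and 2273913 respectively.
Since 2273913 < 2275894, the second date comes first.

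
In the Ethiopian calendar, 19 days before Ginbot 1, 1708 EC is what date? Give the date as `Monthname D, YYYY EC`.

The starting date is JDN 2347943; 2347943 − 19 = 2347924.
JDN 2347924 corresponds to Miyazya 12, 1708 EC.

Miyazya 12, 1708 EC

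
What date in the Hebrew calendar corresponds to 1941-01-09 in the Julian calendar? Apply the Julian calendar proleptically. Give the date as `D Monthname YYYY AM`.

23 Tevet 5701 AM

Julian Day Number of the source date = 2430017.
Converting JDN 2430017 to the Hebrew calendar gives 23 Tevet 5701 AM.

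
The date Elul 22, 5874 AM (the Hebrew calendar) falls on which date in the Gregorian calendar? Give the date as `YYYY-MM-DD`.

2114-09-23

Both dates share Julian Day Number 2493448; in the Gregorian calendar that is 23 September 2114 CE.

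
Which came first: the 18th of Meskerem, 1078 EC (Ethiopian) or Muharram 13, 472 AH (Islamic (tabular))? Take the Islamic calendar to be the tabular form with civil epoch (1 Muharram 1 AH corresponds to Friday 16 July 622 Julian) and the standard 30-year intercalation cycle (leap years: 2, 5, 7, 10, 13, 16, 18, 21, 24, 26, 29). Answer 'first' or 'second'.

second

The two dates have Julian Day Numbers 2117612 and 2115359 respectively.
Since 2115359 < 2117612, the second date comes first.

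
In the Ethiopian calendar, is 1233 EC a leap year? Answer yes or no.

1233 mod 4 = 1; in the Ethiopian calendar a year is leap when year mod 4 = 3, so it is a common year.

no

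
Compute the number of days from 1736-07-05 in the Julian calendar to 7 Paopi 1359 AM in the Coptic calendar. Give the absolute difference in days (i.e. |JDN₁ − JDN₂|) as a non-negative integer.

34243

First date → JDN 2355318; second date → JDN 2321075.
The interval is |2355318 − 2321075| = 34243 days.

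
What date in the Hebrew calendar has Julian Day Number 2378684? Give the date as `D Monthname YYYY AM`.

14 Tammuz 5560 AM

JDN 2378684 is 7 July 1800 in the Gregorian calendar.
In the Hebrew calendar that day is 14 Tammuz 5560 AM.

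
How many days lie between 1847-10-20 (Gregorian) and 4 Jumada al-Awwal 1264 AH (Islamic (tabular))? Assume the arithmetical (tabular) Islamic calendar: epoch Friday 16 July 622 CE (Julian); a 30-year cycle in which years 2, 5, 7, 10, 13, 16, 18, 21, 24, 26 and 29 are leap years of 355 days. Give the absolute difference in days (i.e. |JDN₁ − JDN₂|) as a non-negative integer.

First date → JDN 2395955; second date → JDN 2396126.
The interval is |2395955 − 2396126| = 171 days.

171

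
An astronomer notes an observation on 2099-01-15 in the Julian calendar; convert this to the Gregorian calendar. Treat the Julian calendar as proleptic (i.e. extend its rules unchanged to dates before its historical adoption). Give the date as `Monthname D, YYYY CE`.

January 28, 2099 CE

For dates in this range the Gregorian date is 13 days ahead of the Julian.
15 January 2099 Julian + 13 days → 28 January 2099 Gregorian.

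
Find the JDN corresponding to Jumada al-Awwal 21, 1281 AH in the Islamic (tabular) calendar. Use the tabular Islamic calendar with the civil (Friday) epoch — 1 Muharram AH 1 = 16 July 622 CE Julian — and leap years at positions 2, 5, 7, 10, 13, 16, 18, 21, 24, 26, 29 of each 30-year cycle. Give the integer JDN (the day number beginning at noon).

Equivalently 22 October 1864 (Gregorian).
JDN 2299161 is 15 October 1582 CE (Gregorian); the target day is +103006 days from there, so JDN = 2402167.

2402167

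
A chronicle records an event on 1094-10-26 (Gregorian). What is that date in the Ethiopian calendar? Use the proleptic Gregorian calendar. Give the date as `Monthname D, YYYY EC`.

Tikimt 23, 1087 EC

Both dates share Julian Day Number 2120934; in the Ethiopian calendar that is 23 Tikimt 1087 EC.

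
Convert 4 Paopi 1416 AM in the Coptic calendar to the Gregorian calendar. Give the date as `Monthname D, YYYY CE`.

October 12, 1699 CE

Julian Day Number of the source date = 2341892.
Converting JDN 2341892 to the Gregorian calendar gives 12 October 1699 CE.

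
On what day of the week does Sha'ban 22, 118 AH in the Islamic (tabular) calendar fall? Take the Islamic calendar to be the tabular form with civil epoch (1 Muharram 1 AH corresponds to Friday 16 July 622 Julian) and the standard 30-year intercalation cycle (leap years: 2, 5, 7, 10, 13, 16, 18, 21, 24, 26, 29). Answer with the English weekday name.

Tuesday

This is JDN 1990129 (8 September 736 Gregorian).
JDN 1990129 mod 7 = 1, and JDN 0 was a Monday, so this is a Tuesday.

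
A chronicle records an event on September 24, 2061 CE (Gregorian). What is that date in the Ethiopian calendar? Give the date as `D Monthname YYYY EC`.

Both dates share Julian Day Number 2474092; in the Ethiopian calendar that is 14 Meskerem 2054 EC.

14 Meskerem 2054 EC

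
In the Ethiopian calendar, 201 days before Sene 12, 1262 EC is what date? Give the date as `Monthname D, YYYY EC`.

JDN of Sene 12, 1262 EC = 2185082.
2185082 − 201 = 2184881.
JDN 2184881 in the Ethiopian calendar is Hidar 21, 1262 EC.

Hidar 21, 1262 EC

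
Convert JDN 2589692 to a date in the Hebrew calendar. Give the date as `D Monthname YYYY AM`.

27 Adar 6138 AM

JDN 2589692 is 27 March 2378 in the Gregorian calendar.
In the Hebrew calendar that day is 27 Adar 6138 AM.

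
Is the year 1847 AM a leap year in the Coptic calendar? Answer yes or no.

1847 mod 4 = 3; in the Coptic calendar a year is leap when year mod 4 = 3, so it is a leap year.

yes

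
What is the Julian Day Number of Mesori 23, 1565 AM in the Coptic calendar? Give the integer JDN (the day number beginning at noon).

2396633

In the Gregorian calendar the same day is 28 August 1849.
JDN 2451545 is 1 January 2000 CE (Gregorian); the target day is −54912 days from there, so JDN = 2396633.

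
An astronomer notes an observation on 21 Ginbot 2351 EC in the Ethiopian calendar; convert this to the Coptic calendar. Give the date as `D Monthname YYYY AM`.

Julian Day Number of the source date = 2582818.
Converting JDN 2582818 to the Coptic calendar gives 21 Pashons 2075 AM.

21 Pashons 2075 AM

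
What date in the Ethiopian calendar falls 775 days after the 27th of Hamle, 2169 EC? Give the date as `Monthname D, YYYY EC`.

JDN of the 27th of Hamle, 2169 EC = 2516409.
2516409 + 775 = 2517184.
JDN 2517184 in the Ethiopian calendar is Meskerem 6, 2172 EC.

Meskerem 6, 2172 EC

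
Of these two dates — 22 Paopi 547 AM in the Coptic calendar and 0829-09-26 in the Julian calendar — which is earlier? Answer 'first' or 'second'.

second

Converting both to JDN: 2024507 vs 2024119; the smaller is the second.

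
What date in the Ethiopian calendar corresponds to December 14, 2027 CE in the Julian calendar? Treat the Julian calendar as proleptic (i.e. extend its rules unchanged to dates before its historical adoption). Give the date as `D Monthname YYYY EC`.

17 Tahsas 2020 EC

The source date corresponds to 27 December 2027 in the Gregorian calendar (JDN 2461767).
That day falls on 17 Tahsas 2020 EC in the Ethiopian calendar.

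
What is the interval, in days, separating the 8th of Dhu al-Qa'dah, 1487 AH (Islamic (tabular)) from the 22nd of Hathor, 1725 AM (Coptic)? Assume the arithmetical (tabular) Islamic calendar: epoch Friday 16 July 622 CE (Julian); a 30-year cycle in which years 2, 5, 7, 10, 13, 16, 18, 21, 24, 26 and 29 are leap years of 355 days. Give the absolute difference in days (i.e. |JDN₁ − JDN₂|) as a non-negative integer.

20529

JDN of the first date = 2475331.
JDN of the second date = 2454802.
|2454802 − 2475331| = 20529.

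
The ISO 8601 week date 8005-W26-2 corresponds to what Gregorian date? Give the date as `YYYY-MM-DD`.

ISO week 1 of 8005 is the week containing the first Thursday of 8005.
Week 26, day 2 (Tuesday) lands on 8005-06-28.

8005-06-28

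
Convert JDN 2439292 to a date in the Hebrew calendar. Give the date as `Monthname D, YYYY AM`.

Sivan 27, 5726 AM

JDN 2439292 is 15 June 1966 in the Gregorian calendar.
In the Hebrew calendar that day is Sivan 27, 5726 AM.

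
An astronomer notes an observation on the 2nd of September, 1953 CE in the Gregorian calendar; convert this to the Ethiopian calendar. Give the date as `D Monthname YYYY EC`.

Julian Day Number of the source date = 2434623.
Converting JDN 2434623 to the Ethiopian calendar gives 27 Nehase 1945 EC.

27 Nehase 1945 EC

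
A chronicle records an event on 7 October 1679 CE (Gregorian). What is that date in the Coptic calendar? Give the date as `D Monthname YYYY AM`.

29 Thout 1396 AM

Julian Day Number of the source date = 2334582.
Converting JDN 2334582 to the Coptic calendar gives 29 Thout 1396 AM.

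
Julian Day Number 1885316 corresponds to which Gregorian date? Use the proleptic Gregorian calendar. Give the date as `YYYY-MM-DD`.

Counting from JDN 2299161 = 15 Oct 1582 gives an offset of -413845 days.

0449-09-19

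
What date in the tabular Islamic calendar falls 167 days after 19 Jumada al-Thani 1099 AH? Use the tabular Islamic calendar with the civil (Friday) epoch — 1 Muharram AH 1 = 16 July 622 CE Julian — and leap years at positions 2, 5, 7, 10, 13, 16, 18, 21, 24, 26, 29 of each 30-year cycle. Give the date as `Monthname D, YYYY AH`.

Counting 167 days forward from JDN 2337701 reaches JDN 2337868, which is Dhu al-Hijjah 9, 1099 AH.

Dhu al-Hijjah 9, 1099 AH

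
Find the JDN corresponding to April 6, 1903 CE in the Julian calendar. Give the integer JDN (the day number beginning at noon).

Equivalently 19 April 1903 (Gregorian).
JDN 2451545 is 1 January 2000 CE (Gregorian); the target day is −35321 days from there, so JDN = 2416224.

2416224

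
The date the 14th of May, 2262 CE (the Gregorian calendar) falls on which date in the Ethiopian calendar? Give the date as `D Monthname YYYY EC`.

4 Ginbot 2254 EC

Both dates share Julian Day Number 2547372; in the Ethiopian calendar that is 4 Ginbot 2254 EC.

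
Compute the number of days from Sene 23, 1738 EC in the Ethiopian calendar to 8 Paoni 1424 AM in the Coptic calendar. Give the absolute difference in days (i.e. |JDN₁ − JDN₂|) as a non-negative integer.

First date → JDN 2358952; second date → JDN 2345058.
The interval is |2358952 − 2345058| = 13894 days.

13894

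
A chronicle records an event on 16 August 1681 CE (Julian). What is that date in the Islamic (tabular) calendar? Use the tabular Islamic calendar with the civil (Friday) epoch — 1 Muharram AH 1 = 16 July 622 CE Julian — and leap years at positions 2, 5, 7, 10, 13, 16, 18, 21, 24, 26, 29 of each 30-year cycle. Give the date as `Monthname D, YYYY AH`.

The source date corresponds to 26 August 1681 in the Gregorian calendar (JDN 2335271).
That day falls on 11 Sha'ban 1092 AH in the tabular Islamic calendar.

Sha'ban 11, 1092 AH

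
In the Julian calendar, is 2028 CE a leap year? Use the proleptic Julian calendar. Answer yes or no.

2028 mod 4 = 0, so it is a leap year in the Julian calendar.

yes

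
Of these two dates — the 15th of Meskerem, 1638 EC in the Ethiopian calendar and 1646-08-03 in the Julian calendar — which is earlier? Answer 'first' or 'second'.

first

The two dates have Julian Day Numbers 2322149 and 2322474 respectively.
Since 2322149 < 2322474, the first date comes first.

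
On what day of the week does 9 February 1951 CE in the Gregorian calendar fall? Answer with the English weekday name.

2433687 ≡ 4 (mod 7); counting from Monday = 0 gives Friday.

Friday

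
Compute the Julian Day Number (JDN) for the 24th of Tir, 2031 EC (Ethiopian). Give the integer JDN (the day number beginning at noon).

2465821

In the Gregorian calendar the same day is 1 February 2039.
JDN 2451545 is 1 January 2000 CE (Gregorian); the target day is +14276 days from there, so JDN = 2465821.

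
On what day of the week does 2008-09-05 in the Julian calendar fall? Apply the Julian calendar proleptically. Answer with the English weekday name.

Equivalently 18 September 2008 Gregorian, JDN 2454728.
Since JDN mod 7 = 3 (0 = Monday), the day is Thursday.

Thursday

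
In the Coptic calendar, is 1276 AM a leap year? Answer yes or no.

no

1276 mod 4 = 0; in the Coptic calendar a year is leap when year mod 4 = 3, so it is a common year.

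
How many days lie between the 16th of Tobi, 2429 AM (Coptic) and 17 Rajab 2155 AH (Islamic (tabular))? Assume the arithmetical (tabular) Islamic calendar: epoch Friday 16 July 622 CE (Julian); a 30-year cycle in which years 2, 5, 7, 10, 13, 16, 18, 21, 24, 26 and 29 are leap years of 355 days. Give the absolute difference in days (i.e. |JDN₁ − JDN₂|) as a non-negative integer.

JDN of the first date = 2711992.
JDN of the second date = 2711939.
|2711939 − 2711992| = 53.

53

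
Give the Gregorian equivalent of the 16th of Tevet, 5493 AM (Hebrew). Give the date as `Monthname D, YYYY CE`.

Julian Day Number of the source date = 2354028.
Converting JDN 2354028 to the Gregorian calendar gives 3 January 1733 CE.

January 3, 1733 CE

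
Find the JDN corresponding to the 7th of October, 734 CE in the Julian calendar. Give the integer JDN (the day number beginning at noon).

1989431

In the proleptic Gregorian calendar the same day is 11 October 734.
JDN 2400001 is 17 November 1858 CE (Gregorian), MJD 0; the target day is −410570 days from there, so JDN = 1989431.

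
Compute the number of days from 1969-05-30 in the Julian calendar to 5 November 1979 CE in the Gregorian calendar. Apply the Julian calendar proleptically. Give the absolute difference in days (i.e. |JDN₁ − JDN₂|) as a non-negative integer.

3798

JDN of the first date = 2440385.
JDN of the second date = 2444183.
|2444183 − 2440385| = 3798.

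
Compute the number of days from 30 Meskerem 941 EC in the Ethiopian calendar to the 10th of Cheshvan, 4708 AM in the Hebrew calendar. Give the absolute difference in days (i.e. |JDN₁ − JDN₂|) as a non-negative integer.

336

First date → JDN 2067585; second date → JDN 2067249.
The interval is |2067585 − 2067249| = 336 days.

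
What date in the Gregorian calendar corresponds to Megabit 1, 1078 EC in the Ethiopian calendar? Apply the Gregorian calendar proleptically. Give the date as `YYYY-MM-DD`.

1086-03-03

Julian Day Number of the source date = 2117775.
Converting JDN 2117775 to the Gregorian calendar gives 3 March 1086 CE.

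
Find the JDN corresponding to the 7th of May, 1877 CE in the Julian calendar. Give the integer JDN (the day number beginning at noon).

2406759

Equivalently 19 May 1877 (Gregorian).
JDN 2451545 is 1 January 2000 CE (Gregorian); the target day is −44786 days from there, so JDN = 2406759.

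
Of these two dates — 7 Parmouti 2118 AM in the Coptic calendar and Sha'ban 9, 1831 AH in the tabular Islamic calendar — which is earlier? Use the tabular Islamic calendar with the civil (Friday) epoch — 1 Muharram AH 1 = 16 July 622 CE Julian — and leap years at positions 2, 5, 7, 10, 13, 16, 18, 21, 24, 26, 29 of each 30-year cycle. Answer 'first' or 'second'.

Converting both to JDN: 2598480 vs 2597146; the smaller is the second.

second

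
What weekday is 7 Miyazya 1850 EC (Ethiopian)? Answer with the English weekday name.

Wednesday

In the Gregorian calendar this is 14 April 1858 (JDN 2399784).
2399784 ≡ 2 (mod 7); counting from Monday = 0 gives Wednesday.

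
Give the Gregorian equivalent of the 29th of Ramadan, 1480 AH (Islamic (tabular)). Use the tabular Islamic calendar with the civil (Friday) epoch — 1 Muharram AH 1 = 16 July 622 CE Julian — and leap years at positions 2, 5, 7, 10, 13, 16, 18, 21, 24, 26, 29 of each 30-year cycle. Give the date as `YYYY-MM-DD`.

Both dates share Julian Day Number 2472812; in the Gregorian calendar that is 24 March 2058 CE.

2058-03-24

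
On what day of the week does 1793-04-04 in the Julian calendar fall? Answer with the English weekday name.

Monday

Equivalently 15 April 1793 Gregorian, JDN 2376045.
JDN 2376045 mod 7 = 0, and JDN 0 was a Monday, so this is a Monday.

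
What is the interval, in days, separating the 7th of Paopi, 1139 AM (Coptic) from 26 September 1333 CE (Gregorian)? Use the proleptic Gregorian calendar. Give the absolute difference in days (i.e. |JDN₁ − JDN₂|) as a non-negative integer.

JDN of the first date = 2240720.
JDN of the second date = 2208197.
|2208197 − 2240720| = 32523.

32523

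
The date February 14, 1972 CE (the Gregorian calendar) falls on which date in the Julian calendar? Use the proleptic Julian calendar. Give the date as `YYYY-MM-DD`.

At this point the Julian calendar is 13 days behind the Gregorian.
14 February 1972 Gregorian − 13 days → 1 February 1972 Julian.

1972-02-01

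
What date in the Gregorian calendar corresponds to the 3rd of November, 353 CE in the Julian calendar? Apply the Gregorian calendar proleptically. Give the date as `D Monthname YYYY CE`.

The Julian–Gregorian offset here is 1 day (Julian trailing).
3 November 353 Julian + 1 day → 4 November 353 Gregorian.

4 November 353 CE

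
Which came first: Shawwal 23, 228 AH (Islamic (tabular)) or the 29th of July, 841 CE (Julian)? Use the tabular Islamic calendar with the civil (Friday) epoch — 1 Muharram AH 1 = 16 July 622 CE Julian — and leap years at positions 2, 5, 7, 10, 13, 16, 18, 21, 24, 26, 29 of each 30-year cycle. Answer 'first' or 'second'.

second

Converting both to JDN: 2029169 vs 2028443; the smaller is the second.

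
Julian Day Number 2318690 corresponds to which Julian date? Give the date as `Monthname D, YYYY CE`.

The Gregorian equivalent of JDN 2318690 is 3 April 1636.
In the Julian calendar that day is March 24, 1636 CE.

March 24, 1636 CE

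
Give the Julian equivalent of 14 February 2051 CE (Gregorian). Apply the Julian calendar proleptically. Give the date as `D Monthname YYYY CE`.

At this point the Julian calendar is 13 days behind the Gregorian.
14 February 2051 Gregorian − 13 days → 1 February 2051 Julian.

1 February 2051 CE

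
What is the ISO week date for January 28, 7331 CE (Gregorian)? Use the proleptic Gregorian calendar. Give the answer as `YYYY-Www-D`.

The weekday is Sunday (ISO weekday 7).
That Sunday belongs to ISO week 4 of ISO year 7331.

7331-W04-7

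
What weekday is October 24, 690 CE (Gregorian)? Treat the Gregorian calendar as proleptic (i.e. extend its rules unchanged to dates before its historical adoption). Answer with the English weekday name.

JDN 1973374 mod 7 = 4, and JDN 0 was a Monday, so this is a Friday.

Friday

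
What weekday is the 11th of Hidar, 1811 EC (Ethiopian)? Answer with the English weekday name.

Thursday

Equivalently 19 November 1818 Gregorian, JDN 2385393.
JDN 2385393 mod 7 = 3, and JDN 0 was a Monday, so this is a Thursday.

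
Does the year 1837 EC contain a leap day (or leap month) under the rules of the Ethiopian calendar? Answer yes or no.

no

1837 mod 4 = 1; in the Ethiopian calendar a year is leap when year mod 4 = 3, so it is a common year.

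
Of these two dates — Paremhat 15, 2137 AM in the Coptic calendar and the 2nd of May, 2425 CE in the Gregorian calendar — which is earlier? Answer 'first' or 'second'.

Converting both to JDN: 2605398 vs 2606895; the smaller is the first.

first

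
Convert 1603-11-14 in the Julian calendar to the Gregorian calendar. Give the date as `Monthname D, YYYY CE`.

November 24, 1603 CE

At this point the Julian calendar is 10 days behind the Gregorian.
14 November 1603 Julian + 10 days → 24 November 1603 Gregorian.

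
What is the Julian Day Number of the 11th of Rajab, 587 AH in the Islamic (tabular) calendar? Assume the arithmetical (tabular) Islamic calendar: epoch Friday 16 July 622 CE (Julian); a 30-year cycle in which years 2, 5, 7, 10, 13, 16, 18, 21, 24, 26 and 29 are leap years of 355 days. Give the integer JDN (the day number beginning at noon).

2156286

Equivalently 11 August 1191 (proleptic Gregorian).
JDN 2451545 is 1 January 2000 CE (Gregorian); the target day is −295259 days from there, so JDN = 2156286.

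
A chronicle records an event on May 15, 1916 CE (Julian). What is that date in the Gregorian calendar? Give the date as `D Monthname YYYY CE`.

28 May 1916 CE

The Julian–Gregorian offset here is 13 days (Julian trailing).
15 May 1916 Julian + 13 days → 28 May 1916 Gregorian.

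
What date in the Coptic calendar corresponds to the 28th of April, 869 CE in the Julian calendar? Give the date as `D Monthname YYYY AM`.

3 Pashons 585 AM

Julian Day Number of the source date = 2038578.
Converting JDN 2038578 to the Coptic calendar gives 3 Pashons 585 AM.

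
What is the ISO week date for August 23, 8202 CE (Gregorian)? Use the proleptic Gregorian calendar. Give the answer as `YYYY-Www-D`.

8202-W34-1

The weekday is Monday (ISO weekday 1).
That Monday belongs to ISO week 34 of ISO year 8202.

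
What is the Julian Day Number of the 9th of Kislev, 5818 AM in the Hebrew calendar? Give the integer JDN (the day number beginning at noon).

2472704

Equivalently 6 December 2057 (Gregorian).
JDN 2451545 is 1 January 2000 CE (Gregorian); the target day is +21159 days from there, so JDN = 2472704.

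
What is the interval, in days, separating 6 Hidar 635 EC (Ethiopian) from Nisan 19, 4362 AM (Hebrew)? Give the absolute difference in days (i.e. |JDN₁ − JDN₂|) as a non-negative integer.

First date → JDN 1955854; second date → JDN 1941044.
The interval is |1955854 − 1941044| = 14810 days.

14810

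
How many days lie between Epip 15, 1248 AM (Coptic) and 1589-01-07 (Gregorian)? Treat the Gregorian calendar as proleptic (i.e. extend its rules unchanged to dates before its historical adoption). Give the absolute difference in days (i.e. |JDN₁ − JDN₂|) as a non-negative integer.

20626

First date → JDN 2280811; second date → JDN 2301437.
The interval is |2280811 − 2301437| = 20626 days.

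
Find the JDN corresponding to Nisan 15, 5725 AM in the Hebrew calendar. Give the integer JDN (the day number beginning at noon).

Equivalently 17 April 1965 (Gregorian).
JDN 2299161 is 15 October 1582 CE (Gregorian); the target day is +139707 days from there, so JDN = 2438868.

2438868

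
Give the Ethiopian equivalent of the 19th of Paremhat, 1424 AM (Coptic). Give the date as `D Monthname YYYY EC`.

19 Megabit 1700 EC

The source date corresponds to 26 March 1708 in the Gregorian calendar (JDN 2344979).
That day falls on 19 Megabit 1700 EC in the Ethiopian calendar.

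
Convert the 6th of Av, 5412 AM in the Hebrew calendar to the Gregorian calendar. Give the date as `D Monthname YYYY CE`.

Both dates share Julian Day Number 2324633; in the Gregorian calendar that is 11 July 1652 CE.

11 July 1652 CE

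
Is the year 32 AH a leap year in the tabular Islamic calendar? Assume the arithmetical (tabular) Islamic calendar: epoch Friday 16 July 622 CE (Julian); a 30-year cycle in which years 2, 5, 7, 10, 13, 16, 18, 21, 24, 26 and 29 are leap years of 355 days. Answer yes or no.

yes

Year 32 AH is year 2 of its 30-year cycle; leap positions are 2, 5, 7, 10, 13, 16, 18, 21, 24, 26, 29, so it is a leap year (355 days).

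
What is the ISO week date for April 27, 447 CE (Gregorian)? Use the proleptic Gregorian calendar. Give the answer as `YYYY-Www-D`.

The weekday is Saturday (ISO weekday 6).
That Saturday belongs to ISO week 17 of ISO year 447.

0447-W17-6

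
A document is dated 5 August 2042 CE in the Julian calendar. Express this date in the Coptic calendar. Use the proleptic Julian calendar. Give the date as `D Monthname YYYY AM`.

Julian Day Number of the source date = 2467115.
Converting JDN 2467115 to the Coptic calendar gives 12 Mesori 1758 AM.

12 Mesori 1758 AM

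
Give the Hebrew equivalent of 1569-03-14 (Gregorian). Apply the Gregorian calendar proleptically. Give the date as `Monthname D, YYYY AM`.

Julian Day Number of the source date = 2294198.
Converting JDN 2294198 to the Hebrew calendar gives 15 Adar 5329 AM.

Adar 15, 5329 AM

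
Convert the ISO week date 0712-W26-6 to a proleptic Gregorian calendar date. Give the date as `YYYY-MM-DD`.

0712-06-29

ISO week 1 of 712 is the week containing the first Thursday of 712.
Week 26, day 6 (Saturday) lands on 0712-06-29.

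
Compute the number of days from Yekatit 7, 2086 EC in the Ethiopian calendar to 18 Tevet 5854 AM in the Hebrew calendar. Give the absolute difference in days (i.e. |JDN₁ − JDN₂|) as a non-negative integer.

JDN of the first date = 2485923.
JDN of the second date = 2485884.
|2485884 − 2485923| = 39.

39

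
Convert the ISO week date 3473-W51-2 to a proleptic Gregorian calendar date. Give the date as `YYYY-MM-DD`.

3473-12-16

ISO week 1 of 3473 is the week containing the first Thursday of 3473.
Week 51, day 2 (Tuesday) lands on 3473-12-16.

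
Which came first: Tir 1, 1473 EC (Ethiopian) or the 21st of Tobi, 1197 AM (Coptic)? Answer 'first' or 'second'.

first

The two dates have Julian Day Numbers 2261989 and 2262009 respectively.
Since 2261989 < 2262009, the first date comes first.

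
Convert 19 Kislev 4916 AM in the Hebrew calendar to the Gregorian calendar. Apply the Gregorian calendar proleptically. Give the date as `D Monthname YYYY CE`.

22 November 1155 CE

Both dates share Julian Day Number 2143240; in the Gregorian calendar that is 22 November 1155 CE.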